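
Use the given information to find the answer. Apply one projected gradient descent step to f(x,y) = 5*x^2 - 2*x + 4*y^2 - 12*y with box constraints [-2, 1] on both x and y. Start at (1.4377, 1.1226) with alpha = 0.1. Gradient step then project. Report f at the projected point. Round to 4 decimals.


Step 1: Compute gradient at (1.4377, 1.1226).
grad_x = 2*5*1.4377 - 2 = 12.377
grad_y = 2*4*1.1226 - 12 = -3.0192
Step 2: Gradient step.
x_raw = 1.4377 - 0.1*12.377 = 0.2
y_raw = 1.1226 - 0.1*-3.0192 = 1.4245
Step 3: Project onto [-2, 1].
x_proj = clip(0.2) = 0.2
y_proj = clip(1.4245) = 1.0
Step 4: Evaluate f.
f(0.2, 1.0) = -8.2


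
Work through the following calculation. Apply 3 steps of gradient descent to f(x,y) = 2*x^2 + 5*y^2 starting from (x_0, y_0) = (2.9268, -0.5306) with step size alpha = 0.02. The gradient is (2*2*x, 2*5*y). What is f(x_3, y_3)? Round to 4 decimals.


Gradient descent on f(x,y) = 2*x^2 + 5*y^2.
Starting point: (2.9268, -0.5306), alpha = 0.02
Step 1: grad_x = 2*2*2.9268 = 11.7072, grad_y = 2*5*-0.5306 = -5.306
  x_1 = 2.9268 - 0.02*11.7072 = 2.6927
  y_1 = -0.5306 - 0.02*-5.306 = -0.4245
Step 2: grad_x = 2*2*2.6927 = 10.7706, grad_y = 2*5*-0.4245 = -4.2448
  x_2 = 2.6927 - 0.02*10.7706 = 2.4772
  y_2 = -0.4245 - 0.02*-4.2448 = -0.3396
Step 3: grad_x = 2*2*2.4772 = 9.909, grad_y = 2*5*-0.3396 = -3.3958
  x_3 = 2.4772 - 0.02*9.909 = 2.2791
  y_3 = -0.3396 - 0.02*-3.3958 = -0.2717
f(2.2791, -0.2717) = 2*2.2791^2 + 5*(-0.2717)^2 = 10.7573


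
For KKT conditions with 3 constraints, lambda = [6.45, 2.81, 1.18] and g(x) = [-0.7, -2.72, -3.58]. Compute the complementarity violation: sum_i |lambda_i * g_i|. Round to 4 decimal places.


KKT complementary slackness check:
lambda_1 * g_1 = 6.45 * -0.7 = -4.515
lambda_2 * g_2 = 2.81 * -2.72 = -7.6432
lambda_3 * g_3 = 1.18 * -3.58 = -4.2244
Total violation = 4.515 + 7.6432 + 4.2244 = 16.3826


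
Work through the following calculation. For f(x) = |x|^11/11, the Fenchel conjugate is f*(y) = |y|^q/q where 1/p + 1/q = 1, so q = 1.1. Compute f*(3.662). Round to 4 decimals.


The conjugate exponent q satisfies 1/p + 1/q = 1.
p = 11, so q = 11/(11 - 1) = 1.1
|y|^q = 3.662^1.1 = 4.1696
f*(3.662) = 4.1696 / 1.1 = 3.7905


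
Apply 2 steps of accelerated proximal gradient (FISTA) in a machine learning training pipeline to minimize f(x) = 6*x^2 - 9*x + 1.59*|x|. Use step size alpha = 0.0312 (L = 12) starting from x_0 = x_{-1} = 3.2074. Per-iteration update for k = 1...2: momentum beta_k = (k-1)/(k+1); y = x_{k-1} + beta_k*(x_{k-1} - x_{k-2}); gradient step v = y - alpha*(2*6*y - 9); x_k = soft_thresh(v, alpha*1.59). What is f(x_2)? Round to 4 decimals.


FISTA on f(x) = 6*x^2 - 9*x + 1.59*|x|
L = 12, alpha = 0.0312
Iteration 1: beta = 0.0, y = 3.2074 + 0.0*(3.2074 - 3.2074) = 3.2074
  grad(y) = 29.4888, v = y - alpha*grad = 2.2873
  prox(v) = soft_thresh(2.2873, 0.0496) = 2.2377
Iteration 2: beta = 0.3333, y = 2.2377 + 0.3333*(2.2377 - 3.2074) = 1.9145
  grad(y) = 13.9743, v = y - alpha*grad = 1.4785
  prox(v) = soft_thresh(1.4785, 0.0496) = 1.4289
f(x_2) = 6*1.4289^2 - 9*1.4289 + 1.59*|1.4289| = 1.6625


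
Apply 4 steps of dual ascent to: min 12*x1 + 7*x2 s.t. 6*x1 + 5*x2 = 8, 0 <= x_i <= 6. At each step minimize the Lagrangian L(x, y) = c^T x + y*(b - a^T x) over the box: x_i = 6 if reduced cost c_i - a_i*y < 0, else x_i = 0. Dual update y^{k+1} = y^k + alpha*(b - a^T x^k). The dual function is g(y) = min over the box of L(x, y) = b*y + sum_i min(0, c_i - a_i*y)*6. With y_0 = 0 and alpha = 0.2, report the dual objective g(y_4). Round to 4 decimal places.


Dual ascent for LP: min 12*x1 + 7*x2, 6*x1 + 5*x2 = 8, 0 <= x_i <= 6
Step 1: y^k = 0.0, reduced costs: (12.0, 7.0)
  x^k = (0.0, 0.0), subgradient = b - a^T x = 8.0
  y^{k+1} = 0.0 + 0.2*8.0 = 1.6
Step 2: y^k = 1.6, reduced costs: (2.4, -1.0)
  x^k = (0.0, 6.0), subgradient = b - a^T x = -22.0
  y^{k+1} = 1.6 + 0.2*-22.0 = -2.8
Step 3: y^k = -2.8, reduced costs: (28.8, 21.0)
  x^k = (0.0, 0.0), subgradient = b - a^T x = 8.0
  y^{k+1} = -2.8 + 0.2*8.0 = -1.2
Step 4: y^k = -1.2, reduced costs: (19.2, 13.0)
  x^k = (0.0, 0.0), subgradient = b - a^T x = 8.0
  y^{k+1} = -1.2 + 0.2*8.0 = 0.4
Dual objective at y_4 = 0.4: reduced costs (9.6, 5.0), box minimizer x = (0.0, 0.0)
g(y_4) = b*y + (c1 - a1*y)*x1 + (c2 - a2*y)*x2 = 8*0.4 + 9.6*0.0 + 5.0*0.0 = 3.2 + 0.0 + 0.0 = 3.2


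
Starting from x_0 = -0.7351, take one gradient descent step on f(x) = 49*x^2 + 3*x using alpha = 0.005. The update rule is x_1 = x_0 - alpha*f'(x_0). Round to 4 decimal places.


We compute the gradient at x_0 and apply the update.
f'(x) = 98*x + 3
f'(-0.7351) = 98*-0.7351 + 3 = -69.0398
x_1 = -0.7351 - 0.005*-69.0398 = -0.3899


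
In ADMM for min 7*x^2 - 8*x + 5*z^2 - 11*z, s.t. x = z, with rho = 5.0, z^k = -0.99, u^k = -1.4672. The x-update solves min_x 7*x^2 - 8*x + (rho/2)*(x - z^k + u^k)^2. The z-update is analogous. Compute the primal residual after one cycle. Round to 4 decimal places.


ADMM iteration with rho = 5.0, z^k = -0.99, u^k = -1.4672
Step 1: x-update.
Minimize 7*x^2 - 8*x + (5.0/2)*(x + 0.99 - 1.4672)^2
FOC: (2*7 + 5.0)*x = 8 + 5.0*(-0.99 + 1.4672)
x^{k+1} = 0.5466
Step 2: z-update.
Minimize 5*z^2 - 11*z + (5.0/2)*(0.5466 - z - 1.4672)^2
FOC: (2*5 + 5.0)*z = 11 + 5.0*(0.5466 - 1.4672)
z^{k+1} = 0.4265
Step 3: u-update.
u^{k+1} = -1.4672 + 0.5466 - 0.4265 = -1.347
Step 4: Primal residual = |0.5466 - 0.4265| = 0.1202


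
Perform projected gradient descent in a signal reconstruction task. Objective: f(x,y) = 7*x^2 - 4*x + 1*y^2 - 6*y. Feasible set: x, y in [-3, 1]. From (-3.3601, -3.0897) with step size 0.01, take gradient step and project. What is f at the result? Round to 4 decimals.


Step 1: Compute gradient at (-3.3601, -3.0897).
grad_x = 2*7*-3.3601 - 4 = -51.0414
grad_y = 2*1*-3.0897 - 6 = -12.1794
Step 2: Gradient step.
x_raw = -3.3601 - 0.01*-51.0414 = -2.8497
y_raw = -3.0897 - 0.01*-12.1794 = -2.9679
Step 3: Project onto [-3, 1].
x_proj = clip(-2.8497) = -2.8497
y_proj = clip(-2.9679) = -2.9679
Step 4: Evaluate f.
f(-2.8497, -2.9679) = 94.8596


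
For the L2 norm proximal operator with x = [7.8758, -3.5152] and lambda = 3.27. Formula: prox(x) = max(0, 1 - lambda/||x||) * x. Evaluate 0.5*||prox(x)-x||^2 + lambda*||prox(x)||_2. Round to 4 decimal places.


Step 1: Compute ||x||.
||x|| = 8.6247
Step 2: Compute scaling factor.
scale = max(0, 1 - 3.27/8.6247) = 0.6209
Step 3: prox(x) = [4.8897, -2.1824]
||prox(x)|| = 5.3547
Step 4: Proximal objective.
0.5*||prox-x||^2 = 5.3465
lambda*||prox|| = 17.5099
Total = 22.8562


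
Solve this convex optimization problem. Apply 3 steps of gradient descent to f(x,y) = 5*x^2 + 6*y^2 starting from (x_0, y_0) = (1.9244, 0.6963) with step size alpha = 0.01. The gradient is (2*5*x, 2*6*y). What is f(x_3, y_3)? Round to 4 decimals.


Gradient descent on f(x,y) = 5*x^2 + 6*y^2.
Starting point: (1.9244, 0.6963), alpha = 0.01
Step 1: grad_x = 2*5*1.9244 = 19.244, grad_y = 2*6*0.6963 = 8.3556
  x_1 = 1.9244 - 0.01*19.244 = 1.732
  y_1 = 0.6963 - 0.01*8.3556 = 0.6127
Step 2: grad_x = 2*5*1.732 = 17.3196, grad_y = 2*6*0.6127 = 7.3529
  x_2 = 1.732 - 0.01*17.3196 = 1.5588
  y_2 = 0.6127 - 0.01*7.3529 = 0.5392
Step 3: grad_x = 2*5*1.5588 = 15.5876, grad_y = 2*6*0.5392 = 6.4706
  x_3 = 1.5588 - 0.01*15.5876 = 1.4029
  y_3 = 0.5392 - 0.01*6.4706 = 0.4745
f(1.4029, 0.4745) = 5*1.4029^2 + 6*0.4745^2 = 11.1914


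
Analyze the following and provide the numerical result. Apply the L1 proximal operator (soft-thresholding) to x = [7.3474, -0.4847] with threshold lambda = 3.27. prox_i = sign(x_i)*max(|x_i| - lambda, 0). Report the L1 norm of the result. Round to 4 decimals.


Soft-thresholding with lambda = 3.27:
prox(7.3474) = sign(7.3474)*max(|7.3474| - 3.27, 0) = 4.0774
prox(-0.4847) = sign(-0.4847)*max(|-0.4847| - 3.27, 0) = 0.0
prox(x) = [4.0774, 0.0]
||prox(x)||_1 = 4.0774 + 0.0 = 4.0774


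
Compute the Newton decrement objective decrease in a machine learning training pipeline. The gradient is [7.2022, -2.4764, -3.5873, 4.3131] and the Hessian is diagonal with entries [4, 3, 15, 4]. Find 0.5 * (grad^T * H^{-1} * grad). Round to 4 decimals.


Step 1: H is diagonal, so H^(-1) * g = [1.8006, -0.8255, -0.2392, 1.0783].
Step 2: g^T H^(-1) g = sum_i g_i^2 / H_ii
  = (7.2022)^2/4 + (-2.4764)^2/3 + (-3.5873)^2/15 + (4.3131)^2/4
  = 12.9679 + 2.0442 + 0.8579 + 4.6507 = 20.5207
Step 3: Objective decrease = 0.5 * g^T H^(-1) g = 10.2604


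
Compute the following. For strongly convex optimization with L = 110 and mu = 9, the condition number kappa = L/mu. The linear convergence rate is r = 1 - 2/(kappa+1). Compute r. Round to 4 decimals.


Step 1: Compute the condition number.
kappa = L/mu = 110/9 = 12.2222
Step 2: Compute the convergence rate.
r = 1 - 2/(kappa + 1) = 1 - 2*mu/(L + mu) = (L - mu)/(L + mu) = 101/119 = 0.8487


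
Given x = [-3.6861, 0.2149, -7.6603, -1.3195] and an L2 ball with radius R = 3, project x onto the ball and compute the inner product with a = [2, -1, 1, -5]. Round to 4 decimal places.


Step 1: Compute ||x|| (intermediates to 6 decimals).
||x|| = sqrt((-3.6861)^2 + 0.2149^2 + (-7.6603)^2 + (-1.3195)^2) = 8.605509
Step 2: Project.
Since ||x|| > R, scale = R/||x|| = 3/8.605509 = 0.348614, proj(x) = scale * x
proj(x) = [-1.285026, 0.074917, -2.670488, -0.459996]
Step 3: Dot product.
a^T * proj(x) = 2*(-1.285026) - 1*0.074917 + 1*(-2.670488) - 5*(-0.459996) = -3.0155


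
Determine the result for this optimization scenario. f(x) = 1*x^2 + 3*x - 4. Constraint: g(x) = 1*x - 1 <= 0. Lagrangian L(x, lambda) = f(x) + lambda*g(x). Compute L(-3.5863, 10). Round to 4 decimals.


Step 1: Evaluate f(x).
f(-3.5863) = 1*(-3.5863)^2 + 3*(-3.5863) - 4 = -1.8974
Step 2: Evaluate g(x).
g(-3.5863) = 1*-3.5863 - 1 = -4.5863
Step 3: Compute Lagrangian.
L = -1.8974 + 10*-4.5863 = -47.7604


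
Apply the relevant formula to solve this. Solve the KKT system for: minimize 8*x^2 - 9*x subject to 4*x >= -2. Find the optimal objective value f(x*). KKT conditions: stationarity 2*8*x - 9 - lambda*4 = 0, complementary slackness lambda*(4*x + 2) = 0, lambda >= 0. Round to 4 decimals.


Step 1: Try lambda = 0 (constraint inactive).
Stationarity: 2*8*x - 9 = 0
x* = 9/(2*8) = 0.5625
Check constraint: 4*0.5625 = 2.25 >= -2 -- satisfied.
Step 2: Compute optimal value.
f(x*) = 8*0.5625^2 - 9*0.5625 = -2.5313


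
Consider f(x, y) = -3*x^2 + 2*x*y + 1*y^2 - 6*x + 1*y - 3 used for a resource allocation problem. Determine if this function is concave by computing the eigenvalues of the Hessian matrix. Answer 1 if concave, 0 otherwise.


The Hessian of f(x,y) = -3*x^2 + 2*x*y + 1*y^2 - 6*x + 1*y - 3 is:
H = [[-6, 2], [2, 2]]
Trace = -6 + 2 = -4
Determinant = -6*2 - (2)^2 = -16
Discriminant = (-4)^2 - 4*-16 = 80.0
Eigenvalues: lambda_1 = -6.4721, lambda_2 = 2.4721
The function is not concave.

0


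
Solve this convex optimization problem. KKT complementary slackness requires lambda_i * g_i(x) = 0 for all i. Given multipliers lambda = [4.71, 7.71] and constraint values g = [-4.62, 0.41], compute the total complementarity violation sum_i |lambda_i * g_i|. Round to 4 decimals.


KKT complementary slackness check:
lambda_1 * g_1 = 4.71 * -4.62 = -21.7602
lambda_2 * g_2 = 7.71 * 0.41 = 3.1611
Total violation = 21.7602 + 3.1611 = 24.9213


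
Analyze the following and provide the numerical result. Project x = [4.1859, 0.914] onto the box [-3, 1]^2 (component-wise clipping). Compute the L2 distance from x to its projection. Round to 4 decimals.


Project each component onto [-3, 1].
clip(4.1859) = 1.0, clip(0.914) = 0.914
Projection = [1.0, 0.914]
Squared diffs: [10.15, 0.0]
Distance = sqrt(10.15) = 3.1859


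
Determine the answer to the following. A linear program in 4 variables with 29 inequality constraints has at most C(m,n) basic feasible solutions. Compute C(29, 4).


Each vertex corresponds to some choice of n active constraints out of m, so the number of vertices is at most C(m, n) = m! / (n!(m-n)!).
m = 29, n = 4
Numerator: 29 * 28 * 27 * 26
Denominator: 4! = 24
C(29, 4) = 23751


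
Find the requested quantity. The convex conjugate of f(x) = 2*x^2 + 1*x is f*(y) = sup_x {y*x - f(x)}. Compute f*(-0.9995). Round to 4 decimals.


f*(y) = sup_x {y*x - a*x^2 - b*x} = sup_x {(y-b)*x - a*x^2}
FOC: (y - b) - 2a*x = 0 => x* = (y - b)/(2a)
x* = (-0.9995 - 1)/(2*2) = -0.4999
f*(-0.9995) = (y-b)^2/(4a) = (-0.9995 - 1)^2/(4*2)
= 3.998/8 = 0.4998


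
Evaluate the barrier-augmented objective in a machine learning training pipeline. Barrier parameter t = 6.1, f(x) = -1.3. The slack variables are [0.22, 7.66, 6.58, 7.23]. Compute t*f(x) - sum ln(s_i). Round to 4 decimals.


Step 1: Compute log-barrier.
ln values: [-1.5141, 2.036, 1.884, 1.9782]
phi = -(-1.5141 + 2.036 + 1.884 + 1.9782) = -4.3842
Step 2: Compute augmented objective.
t*f(x) = 6.1*-1.3 = -7.93
Total = -7.93 - 4.3842 = -12.3142


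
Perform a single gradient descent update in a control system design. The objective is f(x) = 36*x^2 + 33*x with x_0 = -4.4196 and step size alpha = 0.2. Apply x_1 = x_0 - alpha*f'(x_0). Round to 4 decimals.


We compute the gradient at x_0 and apply the update.
f'(x) = 72*x + 33
f'(-4.4196) = 72*-4.4196 + 33 = -285.2112
x_1 = -4.4196 - 0.2*-285.2112 = 52.6226


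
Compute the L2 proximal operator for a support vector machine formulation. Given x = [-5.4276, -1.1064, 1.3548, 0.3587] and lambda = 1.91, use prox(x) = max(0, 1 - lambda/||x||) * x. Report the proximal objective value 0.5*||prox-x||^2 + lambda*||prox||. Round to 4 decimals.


Step 1: Compute ||x||.
||x|| = 5.7138
Step 2: Compute scaling factor.
scale = max(0, 1 - 1.91/5.7138) = 0.6657
Step 3: prox(x) = [-3.6133, -0.7366, 0.9019, 0.2388]
||prox(x)|| = 3.8038
Step 4: Proximal objective.
0.5*||prox-x||^2 = 1.8241
lambda*||prox|| = 7.2653
Total = 9.0892


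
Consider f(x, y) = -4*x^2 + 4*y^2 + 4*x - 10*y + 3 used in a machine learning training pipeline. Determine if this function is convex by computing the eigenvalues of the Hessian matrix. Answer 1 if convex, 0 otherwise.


The Hessian of f(x,y) = -4*x^2 + 4*y^2 + 4*x - 10*y + 3 is:
H = [[-8, 0], [0, 8]]
Trace = -8 + 8 = 0
Determinant = -8*8 - (0)^2 = -64
Discriminant = (0)^2 - 4*-64 = 256.0
Eigenvalues: lambda_1 = -8.0, lambda_2 = 8.0
The function is not convex.

0


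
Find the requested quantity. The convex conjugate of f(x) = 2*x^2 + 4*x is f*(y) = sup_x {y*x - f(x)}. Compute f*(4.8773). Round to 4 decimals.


f*(y) = sup_x {y*x - a*x^2 - b*x} = sup_x {(y-b)*x - a*x^2}
FOC: (y - b) - 2a*x = 0 => x* = (y - b)/(2a)
x* = (4.8773 - 4)/(2*2) = 0.2193
f*(4.8773) = (y-b)^2/(4a) = (4.8773 - 4)^2/(4*2)
= 0.7697/8 = 0.0962


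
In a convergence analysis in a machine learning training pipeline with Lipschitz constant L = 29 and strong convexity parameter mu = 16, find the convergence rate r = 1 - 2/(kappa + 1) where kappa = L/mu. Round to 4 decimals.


Step 1: Compute the condition number.
kappa = L/mu = 29/16 = 1.8125
Step 2: Compute the convergence rate.
r = 1 - 2/(kappa + 1) = 1 - 2*mu/(L + mu) = (L - mu)/(L + mu) = 13/45 = 0.2889


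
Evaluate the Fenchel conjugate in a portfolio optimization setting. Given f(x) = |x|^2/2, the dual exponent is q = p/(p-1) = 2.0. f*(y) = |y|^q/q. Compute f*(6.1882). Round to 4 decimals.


The conjugate exponent q satisfies 1/p + 1/q = 1.
p = 2, so q = 2/(2 - 1) = 2.0
|y|^q = 6.1882^2.0 = 38.2938
f*(6.1882) = 38.2938 / 2.0 = 19.1469


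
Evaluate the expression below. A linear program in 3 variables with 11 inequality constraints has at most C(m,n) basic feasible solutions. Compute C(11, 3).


Each vertex corresponds to some choice of n active constraints out of m, so the number of vertices is at most C(m, n) = m! / (n!(m-n)!).
m = 11, n = 3
Numerator: 11 * 10 * 9
Denominator: 3! = 6
C(11, 3) = 165


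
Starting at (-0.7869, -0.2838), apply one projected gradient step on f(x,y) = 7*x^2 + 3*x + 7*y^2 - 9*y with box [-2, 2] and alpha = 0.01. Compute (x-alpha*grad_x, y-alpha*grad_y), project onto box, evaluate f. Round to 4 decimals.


Step 1: Compute gradient at (-0.7869, -0.2838).
grad_x = 2*7*-0.7869 + 3 = -8.0166
grad_y = 2*7*-0.2838 - 9 = -12.9732
Step 2: Gradient step.
x_raw = -0.7869 - 0.01*-8.0166 = -0.7067
y_raw = -0.2838 - 0.01*-12.9732 = -0.1541
Step 3: Project onto [-2, 2].
x_proj = clip(-0.7067) = -0.7067
y_proj = clip(-0.1541) = -0.1541
Step 4: Evaluate f.
f(-0.7067, -0.1541) = 2.9289


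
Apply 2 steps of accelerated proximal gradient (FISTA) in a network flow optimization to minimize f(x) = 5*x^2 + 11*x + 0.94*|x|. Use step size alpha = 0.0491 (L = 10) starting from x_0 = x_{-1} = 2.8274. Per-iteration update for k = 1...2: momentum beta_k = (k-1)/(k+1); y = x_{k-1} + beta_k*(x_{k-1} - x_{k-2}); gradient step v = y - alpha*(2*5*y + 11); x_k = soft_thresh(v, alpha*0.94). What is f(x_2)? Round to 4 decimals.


FISTA on f(x) = 5*x^2 + 11*x + 0.94*|x|
L = 10, alpha = 0.0491
Iteration 1: beta = 0.0, y = 2.8274 + 0.0*(2.8274 - 2.8274) = 2.8274
  grad(y) = 39.274, v = y - alpha*grad = 0.899
  prox(v) = soft_thresh(0.899, 0.0462) = 0.8529
Iteration 2: beta = 0.3333, y = 0.8529 + 0.3333*(0.8529 - 2.8274) = 0.1947
  grad(y) = 12.9472, v = y - alpha*grad = -0.441
  prox(v) = soft_thresh(-0.441, 0.0462) = -0.3948
f(x_2) = 5*(-0.3948)^2 + 11*(-0.3948) + 0.94*|-0.3948| = -3.1925


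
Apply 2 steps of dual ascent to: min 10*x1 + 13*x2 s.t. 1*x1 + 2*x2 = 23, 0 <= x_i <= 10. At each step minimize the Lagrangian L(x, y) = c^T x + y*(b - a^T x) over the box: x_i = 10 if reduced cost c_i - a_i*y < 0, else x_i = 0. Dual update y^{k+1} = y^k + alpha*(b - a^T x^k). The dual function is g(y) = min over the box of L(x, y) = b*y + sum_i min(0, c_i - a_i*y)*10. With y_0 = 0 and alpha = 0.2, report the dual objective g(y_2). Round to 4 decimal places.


Dual ascent for LP: min 10*x1 + 13*x2, 1*x1 + 2*x2 = 23, 0 <= x_i <= 10
Step 1: y^k = 0.0, reduced costs: (10.0, 13.0)
  x^k = (0.0, 0.0), subgradient = b - a^T x = 23.0
  y^{k+1} = 0.0 + 0.2*23.0 = 4.6
Step 2: y^k = 4.6, reduced costs: (5.4, 3.8)
  x^k = (0.0, 0.0), subgradient = b - a^T x = 23.0
  y^{k+1} = 4.6 + 0.2*23.0 = 9.2
Dual objective at y_2 = 9.2: reduced costs (0.8, -5.4), box minimizer x = (0.0, 10.0)
g(y_2) = b*y + (c1 - a1*y)*x1 + (c2 - a2*y)*x2 = 23*9.2 + 0.8*0.0 + (-5.4)*10.0 = 211.6 + 0.0 - 54.0 = 157.6


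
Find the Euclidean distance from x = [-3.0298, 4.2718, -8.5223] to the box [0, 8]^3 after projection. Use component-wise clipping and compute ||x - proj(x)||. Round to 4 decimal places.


Project each component onto [0, 8].
clip(-3.0298) = 0.0, clip(4.2718) = 4.2718, clip(-8.5223) = 0.0
Projection = [0.0, 4.2718, 0.0]
Squared diffs: [9.1797, 0.0, 72.6296]
Distance = sqrt(81.8093) = 9.0448


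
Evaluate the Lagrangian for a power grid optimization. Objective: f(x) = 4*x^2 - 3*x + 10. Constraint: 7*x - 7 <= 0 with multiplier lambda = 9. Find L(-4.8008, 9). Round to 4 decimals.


Step 1: Evaluate f(x).
f(-4.8008) = 4*(-4.8008)^2 - 3*(-4.8008) + 10 = 116.5931
Step 2: Evaluate g(x).
g(-4.8008) = 7*-4.8008 - 7 = -40.6056
Step 3: Compute Lagrangian.
L = 116.5931 + 9*-40.6056 = -248.8573


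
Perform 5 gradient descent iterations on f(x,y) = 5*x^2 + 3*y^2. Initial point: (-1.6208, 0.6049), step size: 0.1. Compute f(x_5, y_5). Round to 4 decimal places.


Gradient descent on f(x,y) = 5*x^2 + 3*y^2.
Starting point: (-1.6208, 0.6049), alpha = 0.1
Step 1: grad_x = 2*5*-1.6208 = -16.208, grad_y = 2*3*0.6049 = 3.6294
  x_1 = -1.6208 - 0.1*-16.208 = 0.0
  y_1 = 0.6049 - 0.1*3.6294 = 0.242
Step 2: grad_x = 2*5*0.0 = 0.0, grad_y = 2*3*0.242 = 1.4518
  x_2 = 0.0 - 0.1*0.0 = 0.0
  y_2 = 0.242 - 0.1*1.4518 = 0.0968
Step 3: grad_x = 2*5*0.0 = 0.0, grad_y = 2*3*0.0968 = 0.5807
  x_3 = 0.0 - 0.1*0.0 = 0.0
  y_3 = 0.0968 - 0.1*0.5807 = 0.0387
Step 4: grad_x = 2*5*0.0 = 0.0, grad_y = 2*3*0.0387 = 0.2323
  x_4 = 0.0 - 0.1*0.0 = 0.0
  y_4 = 0.0387 - 0.1*0.2323 = 0.0155
Step 5: grad_x = 2*5*0.0 = 0.0, grad_y = 2*3*0.0155 = 0.0929
  x_5 = 0.0 - 0.1*0.0 = 0.0
  y_5 = 0.0155 - 0.1*0.0929 = 0.0062
f(0.0, 0.0062) = 5*0.0^2 + 3*0.0062^2 = 0.0001


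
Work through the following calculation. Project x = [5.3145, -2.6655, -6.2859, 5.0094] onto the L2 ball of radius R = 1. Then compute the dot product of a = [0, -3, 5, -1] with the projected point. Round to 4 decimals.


Step 1: Compute ||x|| (intermediates to 6 decimals).
||x|| = sqrt(5.3145^2 + (-2.6655)^2 + (-6.2859)^2 + 5.0094^2) = 9.997771
Step 2: Project.
Since ||x|| > R, scale = R/||x|| = 1/9.997771 = 0.100022, proj(x) = scale * x
proj(x) = [0.531567, -0.266609, -0.628728, 0.50105]
Step 3: Dot product.
a^T * proj(x) = 0*0.531567 - 3*(-0.266609) + 5*(-0.628728) - 1*0.50105 = -2.8449


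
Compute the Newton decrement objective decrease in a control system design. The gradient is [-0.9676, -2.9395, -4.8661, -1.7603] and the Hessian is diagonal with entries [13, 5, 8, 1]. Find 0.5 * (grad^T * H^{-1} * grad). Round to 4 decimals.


Step 1: H is diagonal, so H^(-1) * g = [-0.0744, -0.5879, -0.6083, -1.7603].
Step 2: g^T H^(-1) g = sum_i g_i^2 / H_ii
  = (-0.9676)^2/13 + (-2.9395)^2/5 + (-4.8661)^2/8 + (-1.7603)^2/1
  = 0.072 + 1.7281 + 2.9599 + 3.0987 = 7.8587
Step 3: Objective decrease = 0.5 * g^T H^(-1) g = 3.9293


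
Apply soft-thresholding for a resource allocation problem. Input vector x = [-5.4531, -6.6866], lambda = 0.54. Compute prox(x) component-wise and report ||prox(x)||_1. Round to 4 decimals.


Soft-thresholding with lambda = 0.54:
prox(-5.4531) = sign(-5.4531)*max(|-5.4531| - 0.54, 0) = -4.9131
prox(-6.6866) = sign(-6.6866)*max(|-6.6866| - 0.54, 0) = -6.1466
prox(x) = [-4.9131, -6.1466]
||prox(x)||_1 = 4.9131 + 6.1466 = 11.0597


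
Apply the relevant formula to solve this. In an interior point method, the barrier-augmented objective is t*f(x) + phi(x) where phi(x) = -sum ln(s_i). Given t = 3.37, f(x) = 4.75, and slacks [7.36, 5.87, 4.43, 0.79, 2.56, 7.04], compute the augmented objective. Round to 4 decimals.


Step 1: Compute log-barrier.
ln values: [1.9961, 1.7699, 1.4884, -0.2357, 0.94, 1.9516]
phi = -(1.9961 + 1.7699 + 1.4884 - 0.2357 + 0.94 + 1.9516) = -7.9102
Step 2: Compute augmented objective.
t*f(x) = 3.37*4.75 = 16.0075
Total = 16.0075 - 7.9102 = 8.0973


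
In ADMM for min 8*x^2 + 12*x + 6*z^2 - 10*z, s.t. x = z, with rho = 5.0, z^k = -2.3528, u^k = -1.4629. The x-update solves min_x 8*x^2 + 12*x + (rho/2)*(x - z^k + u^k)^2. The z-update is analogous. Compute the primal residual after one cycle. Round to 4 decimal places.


ADMM iteration with rho = 5.0, z^k = -2.3528, u^k = -1.4629
Step 1: x-update.
Minimize 8*x^2 + 12*x + (5.0/2)*(x + 2.3528 - 1.4629)^2
FOC: (2*8 + 5.0)*x = -12 + 5.0*(-2.3528 + 1.4629)
x^{k+1} = -0.7833
Step 2: z-update.
Minimize 6*z^2 - 10*z + (5.0/2)*(-0.7833 - z - 1.4629)^2
FOC: (2*6 + 5.0)*z = 10 + 5.0*(-0.7833 - 1.4629)
z^{k+1} = -0.0724
Step 3: u-update.
u^{k+1} = -1.4629 - 0.7833 + 0.0724 = -2.1738
Step 4: Primal residual = |-0.7833 + 0.0724| = 0.7109


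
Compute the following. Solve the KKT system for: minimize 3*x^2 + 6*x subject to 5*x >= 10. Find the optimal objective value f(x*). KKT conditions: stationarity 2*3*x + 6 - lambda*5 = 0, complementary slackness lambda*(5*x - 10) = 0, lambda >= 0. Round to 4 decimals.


Step 1: Try lambda = 0 (constraint inactive).
x_unc = -6/(2*3) = -1.0
Check: 5*-1.0 = -5.0 < 10 -- violated!
Step 2: Constraint must be active: 5*x = 10
x* = 10/5 = 2.0
lambda = (2*3*2.0 + 6)/5 = 3.6
Step 3: Compute optimal value.
f(x*) = 3*2.0^2 + 6*2.0 = 24.0


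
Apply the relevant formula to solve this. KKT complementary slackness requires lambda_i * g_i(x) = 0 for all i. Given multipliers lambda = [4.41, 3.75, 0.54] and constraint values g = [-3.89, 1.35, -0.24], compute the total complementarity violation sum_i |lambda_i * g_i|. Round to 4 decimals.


KKT complementary slackness check:
lambda_1 * g_1 = 4.41 * -3.89 = -17.1549
lambda_2 * g_2 = 3.75 * 1.35 = 5.0625
lambda_3 * g_3 = 0.54 * -0.24 = -0.1296
Total violation = 17.1549 + 5.0625 + 0.1296 = 22.347


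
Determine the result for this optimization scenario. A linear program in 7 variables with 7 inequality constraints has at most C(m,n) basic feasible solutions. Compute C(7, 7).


Each vertex corresponds to some choice of n active constraints out of m, so the number of vertices is at most C(m, n) = m! / (n!(m-n)!).
m = 7, n = 7
Numerator: 7 * 6 * 5 * 4 * 3 * 2 * 1
Denominator: 7! = 5040
C(7, 7) = 1


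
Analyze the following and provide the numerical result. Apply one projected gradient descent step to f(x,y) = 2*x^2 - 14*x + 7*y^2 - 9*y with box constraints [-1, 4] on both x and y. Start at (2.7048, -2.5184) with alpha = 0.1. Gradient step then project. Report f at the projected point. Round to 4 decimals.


Step 1: Compute gradient at (2.7048, -2.5184).
grad_x = 2*2*2.7048 - 14 = -3.1808
grad_y = 2*7*-2.5184 - 9 = -44.2576
Step 2: Gradient step.
x_raw = 2.7048 - 0.1*-3.1808 = 3.0229
y_raw = -2.5184 - 0.1*-44.2576 = 1.9074
Step 3: Project onto [-1, 4].
x_proj = clip(3.0229) = 3.0229
y_proj = clip(1.9074) = 1.9074
Step 4: Evaluate f.
f(3.0229, 1.9074) = -15.7448


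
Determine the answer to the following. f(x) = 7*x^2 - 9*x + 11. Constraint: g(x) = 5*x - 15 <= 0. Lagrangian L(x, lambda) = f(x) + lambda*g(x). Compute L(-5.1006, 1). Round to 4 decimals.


Step 1: Evaluate f(x).
f(-5.1006) = 7*(-5.1006)^2 - 9*(-5.1006) + 11 = 239.0182
Step 2: Evaluate g(x).
g(-5.1006) = 5*-5.1006 - 15 = -40.503
Step 3: Compute Lagrangian.
L = 239.0182 + 1*-40.503 = 198.5152


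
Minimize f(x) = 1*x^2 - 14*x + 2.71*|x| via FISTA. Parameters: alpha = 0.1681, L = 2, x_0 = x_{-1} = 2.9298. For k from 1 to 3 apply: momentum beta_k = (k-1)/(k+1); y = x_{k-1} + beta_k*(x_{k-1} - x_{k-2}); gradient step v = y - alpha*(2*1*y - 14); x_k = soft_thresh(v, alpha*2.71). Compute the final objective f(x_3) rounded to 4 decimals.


FISTA on f(x) = 1*x^2 - 14*x + 2.71*|x|
L = 2, alpha = 0.1681
Iteration 1: beta = 0.0, y = 2.9298 + 0.0*(2.9298 - 2.9298) = 2.9298
  grad(y) = -8.1404, v = y - alpha*grad = 4.2982
  prox(v) = soft_thresh(4.2982, 0.4556) = 3.8427
Iteration 2: beta = 0.3333, y = 3.8427 + 0.3333*(3.8427 - 2.9298) = 4.1469
  grad(y) = -5.7061, v = y - alpha*grad = 5.1061
  prox(v) = soft_thresh(5.1061, 0.4556) = 4.6506
Iteration 3: beta = 0.5, y = 4.6506 + 0.5*(4.6506 - 3.8427) = 5.0546
  grad(y) = -3.8909, v = y - alpha*grad = 5.7086
  prox(v) = soft_thresh(5.7086, 0.4556) = 5.2531
f(x_3) = 1*5.2531^2 - 14*5.2531 + 2.71*|5.2531| = -31.7124


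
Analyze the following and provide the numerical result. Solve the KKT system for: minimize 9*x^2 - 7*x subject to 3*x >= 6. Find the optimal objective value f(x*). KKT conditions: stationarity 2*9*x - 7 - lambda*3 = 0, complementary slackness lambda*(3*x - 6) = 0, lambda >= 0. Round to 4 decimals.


Step 1: Try lambda = 0 (constraint inactive).
x_unc = 7/(2*9) = 0.3889
Check: 3*0.3889 = 1.1667 < 6 -- violated!
Step 2: Constraint must be active: 3*x = 6
x* = 6/3 = 2.0
lambda = (2*9*2.0 - 7)/3 = 9.6667
Step 3: Compute optimal value.
f(x*) = 9*2.0^2 - 7*2.0 = 22.0


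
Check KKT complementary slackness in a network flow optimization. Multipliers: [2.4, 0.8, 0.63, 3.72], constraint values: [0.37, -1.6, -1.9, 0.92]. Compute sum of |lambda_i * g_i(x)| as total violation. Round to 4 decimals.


KKT complementary slackness check:
lambda_1 * g_1 = 2.4 * 0.37 = 0.888
lambda_2 * g_2 = 0.8 * -1.6 = -1.28
lambda_3 * g_3 = 0.63 * -1.9 = -1.197
lambda_4 * g_4 = 3.72 * 0.92 = 3.4224
Total violation = 0.888 + 1.28 + 1.197 + 3.4224 = 6.7874


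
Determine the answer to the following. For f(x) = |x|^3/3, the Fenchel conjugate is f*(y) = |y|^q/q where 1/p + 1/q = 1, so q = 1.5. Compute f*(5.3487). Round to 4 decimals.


The conjugate exponent q satisfies 1/p + 1/q = 1.
p = 3, so q = 3/(3 - 1) = 1.5
|y|^q = 5.3487^1.5 = 12.3701
f*(5.3487) = 12.3701 / 1.5 = 8.2467


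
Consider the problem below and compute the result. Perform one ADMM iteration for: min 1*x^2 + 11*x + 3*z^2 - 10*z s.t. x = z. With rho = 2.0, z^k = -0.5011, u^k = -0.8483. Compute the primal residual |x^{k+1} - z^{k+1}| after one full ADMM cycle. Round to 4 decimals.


ADMM iteration with rho = 2.0, z^k = -0.5011, u^k = -0.8483
Step 1: x-update.
Minimize 1*x^2 + 11*x + (2.0/2)*(x + 0.5011 - 0.8483)^2
FOC: (2*1 + 2.0)*x = -11 + 2.0*(-0.5011 + 0.8483)
x^{k+1} = -2.5764
Step 2: z-update.
Minimize 3*z^2 - 10*z + (2.0/2)*(-2.5764 - z - 0.8483)^2
FOC: (2*3 + 2.0)*z = 10 + 2.0*(-2.5764 - 0.8483)
z^{k+1} = 0.3938
Step 3: u-update.
u^{k+1} = -0.8483 - 2.5764 - 0.3938 = -3.8185
Step 4: Primal residual = |-2.5764 - 0.3938| = 2.9702


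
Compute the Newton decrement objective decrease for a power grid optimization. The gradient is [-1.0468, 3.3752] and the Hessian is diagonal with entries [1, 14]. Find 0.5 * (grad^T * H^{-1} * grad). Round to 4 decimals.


Step 1: H is diagonal, so H^(-1) * g = [-1.0468, 0.2411].
Step 2: g^T H^(-1) g = sum_i g_i^2 / H_ii
  = (-1.0468)^2/1 + (3.3752)^2/14
  = 1.0958 + 0.8137 = 1.9095
Step 3: Objective decrease = 0.5 * g^T H^(-1) g = 0.9548


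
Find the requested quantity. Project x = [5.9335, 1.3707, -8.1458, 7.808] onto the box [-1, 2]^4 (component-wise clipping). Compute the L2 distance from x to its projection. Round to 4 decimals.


Project each component onto [-1, 2].
clip(5.9335) = 2.0, clip(1.3707) = 1.3707, clip(-8.1458) = -1.0, clip(7.808) = 2.0
Projection = [2.0, 1.3707, -1.0, 2.0]
Squared diffs: [15.4724, 0.0, 51.0625, 33.7329]
Distance = sqrt(100.2678) = 10.0134


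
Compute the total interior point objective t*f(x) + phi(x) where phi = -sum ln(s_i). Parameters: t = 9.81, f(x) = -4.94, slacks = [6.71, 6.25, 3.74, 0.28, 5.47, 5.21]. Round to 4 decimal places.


Step 1: Compute log-barrier.
ln values: [1.9036, 1.8326, 1.3191, -1.273, 1.6993, 1.6506]
phi = -(1.9036 + 1.8326 + 1.3191 - 1.273 + 1.6993 + 1.6506) = -7.1322
Step 2: Compute augmented objective.
t*f(x) = 9.81*-4.94 = -48.4614
Total = -48.4614 - 7.1322 = -55.5936


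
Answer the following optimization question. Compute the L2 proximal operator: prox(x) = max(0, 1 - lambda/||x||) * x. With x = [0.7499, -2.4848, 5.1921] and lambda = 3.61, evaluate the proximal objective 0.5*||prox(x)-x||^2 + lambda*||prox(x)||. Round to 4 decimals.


Step 1: Compute ||x||.
||x|| = 5.8047
Step 2: Compute scaling factor.
scale = max(0, 1 - 3.61/5.8047) = 0.3781
Step 3: prox(x) = [0.2835, -0.9395, 1.9631]
||prox(x)|| = 2.1947
Step 4: Proximal objective.
0.5*||prox-x||^2 = 6.5161
lambda*||prox|| = 7.9229
Total = 14.4389


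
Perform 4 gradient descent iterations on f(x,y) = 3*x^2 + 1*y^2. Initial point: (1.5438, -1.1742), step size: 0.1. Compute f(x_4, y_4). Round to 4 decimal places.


Gradient descent on f(x,y) = 3*x^2 + 1*y^2.
Starting point: (1.5438, -1.1742), alpha = 0.1
Step 1: grad_x = 2*3*1.5438 = 9.2628, grad_y = 2*1*-1.1742 = -2.3484
  x_1 = 1.5438 - 0.1*9.2628 = 0.6175
  y_1 = -1.1742 - 0.1*-2.3484 = -0.9394
Step 2: grad_x = 2*3*0.6175 = 3.7051, grad_y = 2*1*-0.9394 = -1.8787
  x_2 = 0.6175 - 0.1*3.7051 = 0.247
  y_2 = -0.9394 - 0.1*-1.8787 = -0.7515
Step 3: grad_x = 2*3*0.247 = 1.482, grad_y = 2*1*-0.7515 = -1.503
  x_3 = 0.247 - 0.1*1.482 = 0.0988
  y_3 = -0.7515 - 0.1*-1.503 = -0.6012
Step 4: grad_x = 2*3*0.0988 = 0.5928, grad_y = 2*1*-0.6012 = -1.2024
  x_4 = 0.0988 - 0.1*0.5928 = 0.0395
  y_4 = -0.6012 - 0.1*-1.2024 = -0.481
f(0.0395, -0.481) = 3*0.0395^2 + 1*(-0.481)^2 = 0.236


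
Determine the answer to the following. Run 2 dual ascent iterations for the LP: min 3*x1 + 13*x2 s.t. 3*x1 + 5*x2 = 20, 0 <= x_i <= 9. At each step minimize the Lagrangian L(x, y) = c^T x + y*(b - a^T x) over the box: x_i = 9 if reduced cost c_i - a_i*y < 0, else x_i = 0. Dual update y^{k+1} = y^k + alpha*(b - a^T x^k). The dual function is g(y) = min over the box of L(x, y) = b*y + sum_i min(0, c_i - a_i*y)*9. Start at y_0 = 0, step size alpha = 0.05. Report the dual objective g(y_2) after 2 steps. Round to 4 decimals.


Dual ascent for LP: min 3*x1 + 13*x2, 3*x1 + 5*x2 = 20, 0 <= x_i <= 9
Step 1: y^k = 0.0, reduced costs: (3.0, 13.0)
  x^k = (0.0, 0.0), subgradient = b - a^T x = 20.0
  y^{k+1} = 0.0 + 0.05*20.0 = 1.0
Step 2: y^k = 1.0, reduced costs: (0.0, 8.0)
  x^k = (0.0, 0.0), subgradient = b - a^T x = 20.0
  y^{k+1} = 1.0 + 0.05*20.0 = 2.0
Dual objective at y_2 = 2.0: reduced costs (-3.0, 3.0), box minimizer x = (9.0, 0.0)
g(y_2) = b*y + (c1 - a1*y)*x1 + (c2 - a2*y)*x2 = 20*2.0 + (-3.0)*9.0 + 3.0*0.0 = 40.0 - 27.0 + 0.0 = 13.0


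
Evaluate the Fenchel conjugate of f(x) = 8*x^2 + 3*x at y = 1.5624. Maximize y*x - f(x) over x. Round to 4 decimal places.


f*(y) = sup_x {y*x - a*x^2 - b*x} = sup_x {(y-b)*x - a*x^2}
FOC: (y - b) - 2a*x = 0 => x* = (y - b)/(2a)
x* = (1.5624 - 3)/(2*8) = -0.0899
f*(1.5624) = (y-b)^2/(4a) = (1.5624 - 3)^2/(4*8)
= 2.0667/32 = 0.0646


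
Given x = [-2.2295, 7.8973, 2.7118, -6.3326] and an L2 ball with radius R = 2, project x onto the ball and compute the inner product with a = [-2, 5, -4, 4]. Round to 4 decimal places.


Step 1: Compute ||x|| (intermediates to 6 decimals).
||x|| = sqrt((-2.2295)^2 + 7.8973^2 + 2.7118^2 + (-6.3326)^2) = 10.714182
Step 2: Project.
Since ||x|| > R, scale = R/||x|| = 2/10.714182 = 0.186668, proj(x) = scale * x
proj(x) = [-0.416176, 1.474173, 0.506206, -1.182094]
Step 3: Dot product.
a^T * proj(x) = -2*(-0.416176) + 5*1.474173 - 4*0.506206 + 4*(-1.182094) = 1.45


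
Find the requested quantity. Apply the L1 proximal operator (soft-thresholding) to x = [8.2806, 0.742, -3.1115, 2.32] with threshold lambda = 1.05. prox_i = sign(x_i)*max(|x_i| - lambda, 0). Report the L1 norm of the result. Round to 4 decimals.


Soft-thresholding with lambda = 1.05:
prox(8.2806) = sign(8.2806)*max(|8.2806| - 1.05, 0) = 7.2306
prox(0.742) = sign(0.742)*max(|0.742| - 1.05, 0) = 0.0
prox(-3.1115) = sign(-3.1115)*max(|-3.1115| - 1.05, 0) = -2.0615
prox(2.32) = sign(2.32)*max(|2.32| - 1.05, 0) = 1.27
prox(x) = [7.2306, 0.0, -2.0615, 1.27]
||prox(x)||_1 = 7.2306 + 0.0 + 2.0615 + 1.27 = 10.5621


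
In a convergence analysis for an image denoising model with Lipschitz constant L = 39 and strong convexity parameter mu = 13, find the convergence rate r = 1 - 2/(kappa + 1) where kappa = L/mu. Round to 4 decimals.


Step 1: Compute the condition number.
kappa = L/mu = 39/13 = 3.0
Step 2: Compute the convergence rate.
r = 1 - 2/(kappa + 1) = 1 - 2*mu/(L + mu) = (L - mu)/(L + mu) = 26/52 = 0.5


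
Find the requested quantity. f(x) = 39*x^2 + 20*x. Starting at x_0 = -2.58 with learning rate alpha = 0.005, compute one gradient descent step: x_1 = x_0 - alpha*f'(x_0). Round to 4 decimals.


We compute the gradient at x_0 and apply the update.
f'(x) = 78*x + 20
f'(-2.58) = 78*-2.58 + 20 = -181.24
x_1 = -2.58 - 0.005*-181.24 = -1.6738


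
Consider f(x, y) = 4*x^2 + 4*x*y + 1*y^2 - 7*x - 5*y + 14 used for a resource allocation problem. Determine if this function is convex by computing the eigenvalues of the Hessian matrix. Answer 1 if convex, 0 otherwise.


The Hessian of f(x,y) = 4*x^2 + 4*x*y + 1*y^2 - 7*x - 5*y + 14 is:
H = [[8, 4], [4, 2]]
Trace = 8 + 2 = 10
Determinant = 8*2 - (4)^2 = 0
Discriminant = (10)^2 - 4*0 = 100.0
Eigenvalues: lambda_1 = 0.0, lambda_2 = 10.0
The function is convex.

1


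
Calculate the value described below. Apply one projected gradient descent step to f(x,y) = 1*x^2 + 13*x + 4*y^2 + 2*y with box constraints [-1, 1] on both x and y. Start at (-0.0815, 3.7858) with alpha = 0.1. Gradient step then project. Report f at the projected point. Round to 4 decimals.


Step 1: Compute gradient at (-0.0815, 3.7858).
grad_x = 2*1*-0.0815 + 13 = 12.837
grad_y = 2*4*3.7858 + 2 = 32.2864
Step 2: Gradient step.
x_raw = -0.0815 - 0.1*12.837 = -1.3652
y_raw = 3.7858 - 0.1*32.2864 = 0.5572
Step 3: Project onto [-1, 1].
x_proj = clip(-1.3652) = -1.0
y_proj = clip(0.5572) = 0.5572
Step 4: Evaluate f.
f(-1.0, 0.5572) = -9.644


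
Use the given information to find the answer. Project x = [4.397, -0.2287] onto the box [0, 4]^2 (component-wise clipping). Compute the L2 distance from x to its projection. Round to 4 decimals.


Project each component onto [0, 4].
clip(4.397) = 4.0, clip(-0.2287) = 0.0
Projection = [4.0, 0.0]
Squared diffs: [0.1576, 0.0523]
Distance = sqrt(0.2099) = 0.4582


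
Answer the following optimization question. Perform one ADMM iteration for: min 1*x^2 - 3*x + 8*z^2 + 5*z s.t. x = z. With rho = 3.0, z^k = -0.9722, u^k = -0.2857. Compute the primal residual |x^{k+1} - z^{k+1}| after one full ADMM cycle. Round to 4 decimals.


ADMM iteration with rho = 3.0, z^k = -0.9722, u^k = -0.2857
Step 1: x-update.
Minimize 1*x^2 - 3*x + (3.0/2)*(x + 0.9722 - 0.2857)^2
FOC: (2*1 + 3.0)*x = 3 + 3.0*(-0.9722 + 0.2857)
x^{k+1} = 0.1881
Step 2: z-update.
Minimize 8*z^2 + 5*z + (3.0/2)*(0.1881 - z - 0.2857)^2
FOC: (2*8 + 3.0)*z = -5 + 3.0*(0.1881 - 0.2857)
z^{k+1} = -0.2786
Step 3: u-update.
u^{k+1} = -0.2857 + 0.1881 + 0.2786 = 0.181
Step 4: Primal residual = |0.1881 + 0.2786| = 0.4667


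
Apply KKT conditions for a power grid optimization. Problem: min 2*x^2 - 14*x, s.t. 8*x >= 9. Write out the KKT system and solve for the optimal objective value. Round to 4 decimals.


Step 1: Try lambda = 0 (constraint inactive).
Stationarity: 2*2*x - 14 = 0
x* = 14/(2*2) = 3.5
Check constraint: 8*3.5 = 28.0 >= 9 -- satisfied.
Step 2: Compute optimal value.
f(x*) = 2*3.5^2 - 14*3.5 = -24.5


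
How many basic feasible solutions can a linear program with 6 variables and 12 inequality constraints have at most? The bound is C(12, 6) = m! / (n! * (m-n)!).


Each vertex corresponds to some choice of n active constraints out of m, so the number of vertices is at most C(m, n) = m! / (n!(m-n)!).
m = 12, n = 6
Numerator: 12 * 11 * 10 * 9 * 8 * 7
Denominator: 6! = 720
C(12, 6) = 924


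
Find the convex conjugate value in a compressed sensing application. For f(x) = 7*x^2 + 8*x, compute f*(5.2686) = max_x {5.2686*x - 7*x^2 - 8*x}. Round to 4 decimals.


f*(y) = sup_x {y*x - a*x^2 - b*x} = sup_x {(y-b)*x - a*x^2}
FOC: (y - b) - 2a*x = 0 => x* = (y - b)/(2a)
x* = (5.2686 - 8)/(2*7) = -0.1951
f*(5.2686) = (y-b)^2/(4a) = (5.2686 - 8)^2/(4*7)
= 7.4605/28 = 0.2664


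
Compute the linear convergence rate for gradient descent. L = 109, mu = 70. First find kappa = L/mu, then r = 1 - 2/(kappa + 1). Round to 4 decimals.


Step 1: Compute the condition number.
kappa = L/mu = 109/70 = 1.5571
Step 2: Compute the convergence rate.
r = 1 - 2/(kappa + 1) = 1 - 2*mu/(L + mu) = (L - mu)/(L + mu) = 39/179 = 0.2179


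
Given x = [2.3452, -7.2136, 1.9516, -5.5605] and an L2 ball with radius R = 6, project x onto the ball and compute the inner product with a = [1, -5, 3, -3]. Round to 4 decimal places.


Step 1: Compute ||x|| (intermediates to 6 decimals).
||x|| = sqrt(2.3452^2 + (-7.2136)^2 + 1.9516^2 + (-5.5605)^2) = 9.605409
Step 2: Project.
Since ||x|| > R, scale = R/||x|| = 6/9.605409 = 0.624648, proj(x) = scale * x
proj(x) = [1.464924, -4.505961, 1.219063, -3.473355]
Step 3: Dot product.
a^T * proj(x) = 1*1.464924 - 5*(-4.505961) + 3*1.219063 - 3*(-3.473355) = 38.072


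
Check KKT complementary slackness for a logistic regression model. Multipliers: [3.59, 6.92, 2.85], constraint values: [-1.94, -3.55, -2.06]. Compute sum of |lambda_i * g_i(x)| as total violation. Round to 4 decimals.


KKT complementary slackness check:
lambda_1 * g_1 = 3.59 * -1.94 = -6.9646
lambda_2 * g_2 = 6.92 * -3.55 = -24.566
lambda_3 * g_3 = 2.85 * -2.06 = -5.871
Total violation = 6.9646 + 24.566 + 5.871 = 37.4016


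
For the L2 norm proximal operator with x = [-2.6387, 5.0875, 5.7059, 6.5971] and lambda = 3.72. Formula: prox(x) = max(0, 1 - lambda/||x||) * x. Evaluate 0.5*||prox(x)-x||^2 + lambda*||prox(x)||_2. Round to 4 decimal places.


Step 1: Compute ||x||.
||x|| = 10.4367
Step 2: Compute scaling factor.
scale = max(0, 1 - 3.72/10.4367) = 0.6436
Step 3: prox(x) = [-1.6982, 3.2741, 3.6721, 4.2457]
||prox(x)|| = 6.7167
Step 4: Proximal objective.
0.5*||prox-x||^2 = 6.9192
lambda*||prox|| = 24.9861
Total = 31.9053


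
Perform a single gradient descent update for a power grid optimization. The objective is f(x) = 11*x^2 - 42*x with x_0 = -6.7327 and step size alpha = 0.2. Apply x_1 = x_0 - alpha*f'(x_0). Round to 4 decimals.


We compute the gradient at x_0 and apply the update.
f'(x) = 22*x - 42
f'(-6.7327) = 22*-6.7327 - 42 = -190.1194
x_1 = -6.7327 - 0.2*-190.1194 = 31.2912
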